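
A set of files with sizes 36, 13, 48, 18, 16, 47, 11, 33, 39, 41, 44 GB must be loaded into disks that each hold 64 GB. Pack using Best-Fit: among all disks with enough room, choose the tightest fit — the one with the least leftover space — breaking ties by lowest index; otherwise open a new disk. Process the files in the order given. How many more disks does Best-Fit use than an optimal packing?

Best-Fit: [36,13,11] [48,16] [18,33] [47] [39] [41] [44] → 7 disks.
7 files exceed 32 GB (half the capacity), and no two of those can share a disk, so at least 7 disks are needed.
So 7 is already optimal.

0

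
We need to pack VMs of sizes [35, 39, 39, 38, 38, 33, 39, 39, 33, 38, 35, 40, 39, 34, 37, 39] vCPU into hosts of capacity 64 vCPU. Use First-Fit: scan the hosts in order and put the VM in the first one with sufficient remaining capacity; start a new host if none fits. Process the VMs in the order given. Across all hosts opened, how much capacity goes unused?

429

Put 35 vCPU in host 1; 29 vCPU remain.
Put 39 vCPU in host 2; 25 vCPU remain.
Put 39 vCPU in host 3; 25 vCPU remain.
Put 38 vCPU in host 4; 26 vCPU remain.
Put 38 vCPU in host 5; 26 vCPU remain.
Put 33 vCPU in host 6; 31 vCPU remain.
Put 39 vCPU in host 7; 25 vCPU remain.
Put 39 vCPU in host 8; 25 vCPU remain.
Put 33 vCPU in host 9; 31 vCPU remain.
Put 38 vCPU in host 10; 26 vCPU remain.
Put 35 vCPU in host 11; 29 vCPU remain.
Put 40 vCPU in host 12; 24 vCPU remain.
Put 39 vCPU in host 13; 25 vCPU remain.
Put 34 vCPU in host 14; 30 vCPU remain.
Put 37 vCPU in host 15; 27 vCPU remain.
Put 39 vCPU in host 16; 25 vCPU remain.
16 hosts × 64 vCPU = 1024 vCPU; used 595 vCPU; unused 429 vCPU.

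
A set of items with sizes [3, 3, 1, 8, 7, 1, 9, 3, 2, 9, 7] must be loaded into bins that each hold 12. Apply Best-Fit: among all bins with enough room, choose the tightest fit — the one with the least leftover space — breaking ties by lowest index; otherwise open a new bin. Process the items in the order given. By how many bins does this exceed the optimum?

1

Best-Fit: [3,3,1] [8,1,3] [7] [9,2] [9] [7] → 6 bins.
Total size 53; any packing needs at least ⌈53/12⌉ = 5 bins.
An optimal packing achieves that bound: [9,3] [9,3] [8,3,1] [7,2,1] [7] → 5 bins.
Excess: 6 − 5 = 1.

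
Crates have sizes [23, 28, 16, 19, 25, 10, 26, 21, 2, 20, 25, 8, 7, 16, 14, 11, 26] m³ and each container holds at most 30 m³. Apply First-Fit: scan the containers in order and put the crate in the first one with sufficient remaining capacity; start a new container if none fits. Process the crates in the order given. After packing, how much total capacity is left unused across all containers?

63

23 m³ → container 1 (remaining 7 m³)
28 m³ → container 2 (remaining 2 m³)
16 m³ → container 3 (remaining 14 m³)
19 m³ → container 4 (remaining 11 m³)
25 m³ → container 5 (remaining 5 m³)
10 m³ → container 3 (remaining 4 m³)
26 m³ → container 6 (remaining 4 m³)
21 m³ → container 7 (remaining 9 m³)
2 m³ → container 1 (remaining 5 m³)
20 m³ → container 8 (remaining 10 m³)
25 m³ → container 9 (remaining 5 m³)
8 m³ → container 4 (remaining 3 m³)
7 m³ → container 7 (remaining 2 m³)
16 m³ → container 10 (remaining 14 m³)
14 m³ → container 10 (remaining 0 m³)
11 m³ → container 11 (remaining 19 m³)
26 m³ → container 12 (remaining 4 m³)
12 containers × 30 m³ = 360 m³; used 297 m³; unused 63 m³.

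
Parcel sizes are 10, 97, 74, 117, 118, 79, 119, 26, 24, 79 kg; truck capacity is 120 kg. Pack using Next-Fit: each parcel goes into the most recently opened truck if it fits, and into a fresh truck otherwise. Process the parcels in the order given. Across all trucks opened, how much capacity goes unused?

217

Put 10 kg in truck 1; 110 kg remain.
Put 97 kg in truck 1; 13 kg remain.
Put 74 kg in truck 2; 46 kg remain.
Put 117 kg in truck 3; 3 kg remain.
Put 118 kg in truck 4; 2 kg remain.
Put 79 kg in truck 5; 41 kg remain.
Put 119 kg in truck 6; 1 kg remain.
Put 26 kg in truck 7; 94 kg remain.
Put 24 kg in truck 7; 70 kg remain.
Put 79 kg in truck 8; 41 kg remain.
8 trucks × 120 kg = 960 kg; used 743 kg; unused 217 kg.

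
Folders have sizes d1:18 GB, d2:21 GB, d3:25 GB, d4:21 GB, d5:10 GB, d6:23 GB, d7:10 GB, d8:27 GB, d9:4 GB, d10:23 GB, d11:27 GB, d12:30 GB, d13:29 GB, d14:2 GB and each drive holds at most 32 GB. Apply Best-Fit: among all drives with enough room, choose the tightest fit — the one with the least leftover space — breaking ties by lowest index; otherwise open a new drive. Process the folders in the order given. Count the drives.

d1 (18 GB) → drive 1 (remaining 14 GB)
d2 (21 GB) → drive 2 (remaining 11 GB)
d3 (25 GB) → drive 3 (remaining 7 GB)
d4 (21 GB) → drive 4 (remaining 11 GB)
d5 (10 GB) → drive 2 (remaining 1 GB)
d6 (23 GB) → drive 5 (remaining 9 GB)
d7 (10 GB) → drive 4 (remaining 1 GB)
d8 (27 GB) → drive 6 (remaining 5 GB)
d9 (4 GB) → drive 6 (remaining 1 GB)
d10 (23 GB) → drive 7 (remaining 9 GB)
d11 (27 GB) → drive 8 (remaining 5 GB)
d12 (30 GB) → drive 9 (remaining 2 GB)
d13 (29 GB) → drive 10 (remaining 3 GB)
d14 (2 GB) → drive 9 (remaining 0 GB)
Final drives: [18] [21,10] [25] [21,10] [23] [27,4] [23] [27] [30,2] [29].

10 drives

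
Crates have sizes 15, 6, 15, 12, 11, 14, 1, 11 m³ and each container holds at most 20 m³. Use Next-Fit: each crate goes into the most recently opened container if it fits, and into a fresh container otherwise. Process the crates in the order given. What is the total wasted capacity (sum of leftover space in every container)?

Put 15 m³ in container 1; 5 m³ remain.
Put 6 m³ in container 2; 14 m³ remain.
Put 15 m³ in container 3; 5 m³ remain.
Put 12 m³ in container 4; 8 m³ remain.
Put 11 m³ in container 5; 9 m³ remain.
Put 14 m³ in container 6; 6 m³ remain.
Put 1 m³ in container 6; 5 m³ remain.
Put 11 m³ in container 7; 9 m³ remain.
7 containers × 20 m³ = 140 m³; used 85 m³; unused 55 m³.

55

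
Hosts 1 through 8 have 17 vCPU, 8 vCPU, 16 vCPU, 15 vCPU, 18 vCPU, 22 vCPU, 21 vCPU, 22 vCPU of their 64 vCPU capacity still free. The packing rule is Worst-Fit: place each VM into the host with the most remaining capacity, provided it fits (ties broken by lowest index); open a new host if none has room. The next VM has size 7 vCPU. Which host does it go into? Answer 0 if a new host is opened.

6

Hosts with room: host 1 (17 vCPU), host 2 (8 vCPU), host 3 (16 vCPU), host 4 (15 vCPU), host 5 (18 vCPU), host 6 (22 vCPU), host 7 (21 vCPU), host 8 (22 vCPU).
Most room is host 6 with 22 vCPU free.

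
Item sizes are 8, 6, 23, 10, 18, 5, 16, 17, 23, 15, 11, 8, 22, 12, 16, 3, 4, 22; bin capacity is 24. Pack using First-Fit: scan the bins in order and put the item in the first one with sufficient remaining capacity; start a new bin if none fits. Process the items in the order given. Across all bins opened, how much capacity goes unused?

25

bin 1: place 8, 16 left
bin 1: place 6, 10 left
bin 2: place 23, 1 left
bin 1: place 10, 0 left
bin 3: place 18, 6 left
bin 3: place 5, 1 left
bin 4: place 16, 8 left
bin 5: place 17, 7 left
bin 6: place 23, 1 left
bin 7: place 15, 9 left
bin 8: place 11, 13 left
bin 4: place 8, 0 left
bin 9: place 22, 2 left
bin 8: place 12, 1 left
bin 10: place 16, 8 left
bin 5: place 3, 4 left
bin 5: place 4, 0 left
bin 11: place 22, 2 left
11 bins × 24 = 264; used 239; unused 25.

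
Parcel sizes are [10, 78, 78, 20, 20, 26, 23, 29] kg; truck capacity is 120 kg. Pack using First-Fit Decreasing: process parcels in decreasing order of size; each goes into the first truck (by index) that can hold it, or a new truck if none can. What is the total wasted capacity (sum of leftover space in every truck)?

76

Sorted descending: 78, 78, 29, 26, 23, 20, 20, 10.
78 kg → truck 1 (remaining 42 kg)
78 kg → truck 2 (remaining 42 kg)
29 kg → truck 1 (remaining 13 kg)
26 kg → truck 2 (remaining 16 kg)
23 kg → truck 3 (remaining 97 kg)
20 kg → truck 3 (remaining 77 kg)
20 kg → truck 3 (remaining 57 kg)
10 kg → truck 1 (remaining 3 kg)
3 trucks × 120 kg = 360 kg; used 284 kg; unused 76 kg.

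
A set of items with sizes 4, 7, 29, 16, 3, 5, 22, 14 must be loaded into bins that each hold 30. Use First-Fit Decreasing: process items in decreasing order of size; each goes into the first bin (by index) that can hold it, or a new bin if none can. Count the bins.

Sorted descending: 29, 22, 16, 14, 7, 5, 4, 3.
29 → bin 1 (remaining 1)
22 → bin 2 (remaining 8)
16 → bin 3 (remaining 14)
14 → bin 3 (remaining 0)
7 → bin 2 (remaining 1)
5 → bin 4 (remaining 25)
4 → bin 4 (remaining 21)
3 → bin 4 (remaining 18)
Final bins: [29] [22,7] [16,14] [5,4,3].

4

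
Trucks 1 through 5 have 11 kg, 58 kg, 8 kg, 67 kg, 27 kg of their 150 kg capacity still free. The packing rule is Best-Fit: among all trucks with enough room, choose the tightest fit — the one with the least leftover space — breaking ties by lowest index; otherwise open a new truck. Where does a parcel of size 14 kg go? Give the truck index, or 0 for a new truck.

5

Trucks with room: truck 2 (58 kg), truck 4 (67 kg), truck 5 (27 kg).
Tightest fit is truck 5 with 27 kg free.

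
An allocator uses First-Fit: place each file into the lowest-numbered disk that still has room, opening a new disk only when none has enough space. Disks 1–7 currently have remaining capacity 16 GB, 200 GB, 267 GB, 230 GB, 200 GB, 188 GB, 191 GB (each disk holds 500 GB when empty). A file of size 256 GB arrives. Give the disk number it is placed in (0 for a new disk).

Disks with room: disk 3 (267 GB).
The first with room is disk 3.

3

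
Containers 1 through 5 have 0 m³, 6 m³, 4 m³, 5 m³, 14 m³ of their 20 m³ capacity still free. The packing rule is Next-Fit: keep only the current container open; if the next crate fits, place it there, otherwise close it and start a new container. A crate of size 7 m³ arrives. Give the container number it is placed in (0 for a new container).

Next-Fit only looks at container 5, which has 14 m³ free.
7 m³ fits there.

5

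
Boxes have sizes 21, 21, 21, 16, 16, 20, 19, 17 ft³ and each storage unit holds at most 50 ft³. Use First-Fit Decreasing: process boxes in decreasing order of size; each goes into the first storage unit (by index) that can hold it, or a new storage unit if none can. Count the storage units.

Sorted descending: 21, 21, 21, 20, 19, 17, 16, 16.
21 ft³ → storage unit 1 (remaining 29 ft³)
21 ft³ → storage unit 1 (remaining 8 ft³)
21 ft³ → storage unit 2 (remaining 29 ft³)
20 ft³ → storage unit 2 (remaining 9 ft³)
19 ft³ → storage unit 3 (remaining 31 ft³)
17 ft³ → storage unit 3 (remaining 14 ft³)
16 ft³ → storage unit 4 (remaining 34 ft³)
16 ft³ → storage unit 4 (remaining 18 ft³)
Final storage units: [21,21] [21,20] [19,17] [16,16].

4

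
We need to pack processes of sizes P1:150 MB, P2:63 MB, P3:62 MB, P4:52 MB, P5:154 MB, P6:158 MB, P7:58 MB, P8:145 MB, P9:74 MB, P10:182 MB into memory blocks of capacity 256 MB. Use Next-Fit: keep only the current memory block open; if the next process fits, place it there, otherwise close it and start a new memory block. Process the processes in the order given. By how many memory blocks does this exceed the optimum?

1

Next-Fit: [150,63] [62,52] [154] [158,58] [145,74] [182] → 6 memory blocks.
Total size 1098 MB; any packing needs at least ⌈1098/256⌉ = 5 memory blocks.
An optimal packing achieves that bound: [182,74] [158,63] [154,62] [150,58] [145,52] → 5 memory blocks.
Excess: 6 − 5 = 1.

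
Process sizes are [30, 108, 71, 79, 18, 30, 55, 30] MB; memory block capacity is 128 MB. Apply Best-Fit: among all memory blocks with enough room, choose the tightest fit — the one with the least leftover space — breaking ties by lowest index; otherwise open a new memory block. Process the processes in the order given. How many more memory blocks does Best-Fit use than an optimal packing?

Best-Fit: [30,71] [108,18] [79,30] [55,30] → 4 memory blocks.
Total size 421 MB; any packing needs at least ⌈421/128⌉ = 4 memory blocks.
So 4 is already optimal.

0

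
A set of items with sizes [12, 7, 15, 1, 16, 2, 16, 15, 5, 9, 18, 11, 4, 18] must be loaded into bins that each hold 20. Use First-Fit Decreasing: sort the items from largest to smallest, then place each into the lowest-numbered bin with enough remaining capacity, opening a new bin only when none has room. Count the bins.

8

Sorted descending: 18, 18, 16, 16, 15, 15, 12, 11, 9, 7, 5, 4, 2, 1.
Put 18 in bin 1; 2 remain.
Put 18 in bin 2; 2 remain.
Put 16 in bin 3; 4 remain.
Put 16 in bin 4; 4 remain.
Put 15 in bin 5; 5 remain.
Put 15 in bin 6; 5 remain.
Put 12 in bin 7; 8 remain.
Put 11 in bin 8; 9 remain.
Put 9 in bin 8; 0 remain.
Put 7 in bin 7; 1 remain.
Put 5 in bin 5; 0 remain.
Put 4 in bin 3; 0 remain.
Put 2 in bin 1; 0 remain.
Put 1 in bin 2; 1 remain.
Final bins: [18,2] [18,1] [16,4] [16] [15,5] [15] [12,7] [11,9].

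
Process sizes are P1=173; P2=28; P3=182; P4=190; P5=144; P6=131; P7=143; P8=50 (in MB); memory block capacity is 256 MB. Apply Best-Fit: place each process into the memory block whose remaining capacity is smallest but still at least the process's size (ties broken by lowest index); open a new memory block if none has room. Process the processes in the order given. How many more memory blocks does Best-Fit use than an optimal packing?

Best-Fit: [173,28,50] [182] [190] [144] [131] [143] → 6 memory blocks.
6 processes exceed 128 MB (half the capacity), and no two of those can share a memory block, so at least 6 memory blocks are needed.
So 6 is already optimal.

0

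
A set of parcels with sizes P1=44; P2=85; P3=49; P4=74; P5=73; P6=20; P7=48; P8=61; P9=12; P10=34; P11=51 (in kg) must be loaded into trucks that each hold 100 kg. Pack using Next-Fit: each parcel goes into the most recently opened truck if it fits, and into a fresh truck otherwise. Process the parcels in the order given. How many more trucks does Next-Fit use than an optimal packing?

2

Next-Fit: [44] [85] [49] [74] [73,20] [48] [61,12] [34,51] → 8 trucks.
Total size 551 kg; any packing needs at least ⌈551/100⌉ = 6 trucks.
An optimal packing achieves that bound: [85,12] [74,20] [73] [61,34] [51,49] [48,44] → 6 trucks.
Excess: 8 − 6 = 2.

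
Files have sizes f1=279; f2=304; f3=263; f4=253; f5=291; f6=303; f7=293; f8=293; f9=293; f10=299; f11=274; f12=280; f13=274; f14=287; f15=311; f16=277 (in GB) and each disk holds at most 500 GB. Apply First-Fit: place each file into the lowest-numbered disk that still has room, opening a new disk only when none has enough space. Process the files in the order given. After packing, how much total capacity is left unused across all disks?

f1 (279 GB) → disk 1 (remaining 221 GB)
f2 (304 GB) → disk 2 (remaining 196 GB)
f3 (263 GB) → disk 3 (remaining 237 GB)
f4 (253 GB) → disk 4 (remaining 247 GB)
f5 (291 GB) → disk 5 (remaining 209 GB)
f6 (303 GB) → disk 6 (remaining 197 GB)
f7 (293 GB) → disk 7 (remaining 207 GB)
f8 (293 GB) → disk 8 (remaining 207 GB)
f9 (293 GB) → disk 9 (remaining 207 GB)
f10 (299 GB) → disk 10 (remaining 201 GB)
f11 (274 GB) → disk 11 (remaining 226 GB)
f12 (280 GB) → disk 12 (remaining 220 GB)
f13 (274 GB) → disk 13 (remaining 226 GB)
f14 (287 GB) → disk 14 (remaining 213 GB)
f15 (311 GB) → disk 15 (remaining 189 GB)
f16 (277 GB) → disk 16 (remaining 223 GB)
16 disks × 500 GB = 8000 GB; used 4574 GB; unused 3426 GB.

3426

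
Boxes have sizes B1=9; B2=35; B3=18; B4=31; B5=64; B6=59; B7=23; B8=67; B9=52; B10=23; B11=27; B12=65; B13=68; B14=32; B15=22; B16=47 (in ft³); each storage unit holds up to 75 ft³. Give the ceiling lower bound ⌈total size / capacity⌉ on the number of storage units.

9 storage units

Total size = 9 + 35 + 18 + 31 + 64 + 59 + 23 + 67 + 52 + 23 + 27 + 65 + 68 + 32 + 22 + 47 = 642 ft³.
⌈642 / 75⌉ = 9.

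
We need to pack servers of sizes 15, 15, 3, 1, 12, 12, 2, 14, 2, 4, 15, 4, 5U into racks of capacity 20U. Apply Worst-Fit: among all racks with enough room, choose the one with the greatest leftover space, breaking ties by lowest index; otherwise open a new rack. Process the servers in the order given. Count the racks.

6 racks

rack 1: place 15U, 5U left
rack 2: place 15U, 5U left
rack 1: place 3U, 2U left
rack 2: place 1U, 4U left
rack 3: place 12U, 8U left
rack 4: place 12U, 8U left
rack 3: place 2U, 6U left
rack 5: place 14U, 6U left
rack 4: place 2U, 6U left
rack 3: place 4U, 2U left
rack 6: place 15U, 5U left
rack 4: place 4U, 2U left
rack 5: place 5U, 1U left
Final racks: [15,3] [15,1] [12,2,4] [12,2,4] [14,5] [15].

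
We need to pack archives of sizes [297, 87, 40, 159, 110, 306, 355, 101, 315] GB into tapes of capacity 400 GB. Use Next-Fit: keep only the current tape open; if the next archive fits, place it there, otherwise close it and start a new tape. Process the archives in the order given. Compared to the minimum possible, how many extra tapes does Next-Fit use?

Next-Fit: [297,87] [40,159,110] [306] [355] [101] [315] → 6 tapes.
Total size 1770 GB; any packing needs at least ⌈1770/400⌉ = 5 tapes.
An optimal packing achieves that bound: [355,40] [315] [306,87] [297,101] [159,110] → 5 tapes.
Excess: 6 − 5 = 1.

1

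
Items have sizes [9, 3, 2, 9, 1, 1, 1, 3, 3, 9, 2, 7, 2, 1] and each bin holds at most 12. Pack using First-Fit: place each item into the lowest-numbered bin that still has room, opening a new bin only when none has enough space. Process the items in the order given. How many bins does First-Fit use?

5 bins

9 → bin 1 (remaining 3)
3 → bin 1 (remaining 0)
2 → bin 2 (remaining 10)
9 → bin 2 (remaining 1)
1 → bin 2 (remaining 0)
1 → bin 3 (remaining 11)
1 → bin 3 (remaining 10)
3 → bin 3 (remaining 7)
3 → bin 3 (remaining 4)
9 → bin 4 (remaining 3)
2 → bin 3 (remaining 2)
7 → bin 5 (remaining 5)
2 → bin 3 (remaining 0)
1 → bin 4 (remaining 2)
Final bins: [9,3] [2,9,1] [1,1,3,3,2,2] [9,1] [7].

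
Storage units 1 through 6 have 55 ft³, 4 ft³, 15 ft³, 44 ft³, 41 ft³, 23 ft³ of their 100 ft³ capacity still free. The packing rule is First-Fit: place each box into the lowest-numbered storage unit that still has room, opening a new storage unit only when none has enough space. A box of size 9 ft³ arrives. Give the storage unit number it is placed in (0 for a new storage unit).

Storage units with room: storage unit 1 (55 ft³), storage unit 3 (15 ft³), storage unit 4 (44 ft³), storage unit 5 (41 ft³), storage unit 6 (23 ft³).
The first with room is storage unit 1.

1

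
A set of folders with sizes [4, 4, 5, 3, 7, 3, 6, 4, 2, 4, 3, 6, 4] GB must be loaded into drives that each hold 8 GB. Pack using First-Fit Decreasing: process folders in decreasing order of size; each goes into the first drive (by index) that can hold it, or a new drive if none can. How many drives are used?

8

Sorted descending: 7, 6, 6, 5, 4, 4, 4, 4, 4, 3, 3, 3, 2.
drive 1: place 7 GB, 1 GB left
drive 2: place 6 GB, 2 GB left
drive 3: place 6 GB, 2 GB left
drive 4: place 5 GB, 3 GB left
drive 5: place 4 GB, 4 GB left
drive 5: place 4 GB, 0 GB left
drive 6: place 4 GB, 4 GB left
drive 6: place 4 GB, 0 GB left
drive 7: place 4 GB, 4 GB left
drive 4: place 3 GB, 0 GB left
drive 7: place 3 GB, 1 GB left
drive 8: place 3 GB, 5 GB left
drive 2: place 2 GB, 0 GB left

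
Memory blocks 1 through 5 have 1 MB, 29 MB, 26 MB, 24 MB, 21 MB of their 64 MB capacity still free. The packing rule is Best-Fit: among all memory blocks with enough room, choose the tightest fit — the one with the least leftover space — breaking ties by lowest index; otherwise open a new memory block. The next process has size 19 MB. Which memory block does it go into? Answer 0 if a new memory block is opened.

5

Memory blocks with room: memory block 2 (29 MB), memory block 3 (26 MB), memory block 4 (24 MB), memory block 5 (21 MB).
Tightest fit is memory block 5 with 21 MB free.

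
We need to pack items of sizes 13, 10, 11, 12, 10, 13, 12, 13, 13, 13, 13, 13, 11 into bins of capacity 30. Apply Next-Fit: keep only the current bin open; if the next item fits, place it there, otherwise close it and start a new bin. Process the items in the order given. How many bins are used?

7

Put 13 in bin 1; 17 remain.
Put 10 in bin 1; 7 remain.
Put 11 in bin 2; 19 remain.
Put 12 in bin 2; 7 remain.
Put 10 in bin 3; 20 remain.
Put 13 in bin 3; 7 remain.
Put 12 in bin 4; 18 remain.
Put 13 in bin 4; 5 remain.
Put 13 in bin 5; 17 remain.
Put 13 in bin 5; 4 remain.
Put 13 in bin 6; 17 remain.
Put 13 in bin 6; 4 remain.
Put 11 in bin 7; 19 remain.
Final bins: [13,10] [11,12] [10,13] [12,13] [13,13] [13,13] [11].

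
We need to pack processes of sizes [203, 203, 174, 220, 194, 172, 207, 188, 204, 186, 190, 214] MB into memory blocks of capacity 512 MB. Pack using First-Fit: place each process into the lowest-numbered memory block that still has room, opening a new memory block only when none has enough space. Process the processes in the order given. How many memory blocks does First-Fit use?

memory block 1: place 203 MB, 309 MB left
memory block 1: place 203 MB, 106 MB left
memory block 2: place 174 MB, 338 MB left
memory block 2: place 220 MB, 118 MB left
memory block 3: place 194 MB, 318 MB left
memory block 3: place 172 MB, 146 MB left
memory block 4: place 207 MB, 305 MB left
memory block 4: place 188 MB, 117 MB left
memory block 5: place 204 MB, 308 MB left
memory block 5: place 186 MB, 122 MB left
memory block 6: place 190 MB, 322 MB left
memory block 6: place 214 MB, 108 MB left
Final memory blocks: [203,203] [174,220] [194,172] [207,188] [204,186] [190,214].

6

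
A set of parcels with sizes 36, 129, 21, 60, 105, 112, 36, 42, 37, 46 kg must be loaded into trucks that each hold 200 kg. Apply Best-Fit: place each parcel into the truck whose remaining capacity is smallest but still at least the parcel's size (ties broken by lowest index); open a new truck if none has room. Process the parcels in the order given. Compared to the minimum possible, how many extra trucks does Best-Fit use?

Best-Fit: [36,129,21] [60,105] [112,36,42] [37,46] → 4 trucks.
Total size 624 kg; any packing needs at least ⌈624/200⌉ = 4 trucks.
So 4 is already optimal.

0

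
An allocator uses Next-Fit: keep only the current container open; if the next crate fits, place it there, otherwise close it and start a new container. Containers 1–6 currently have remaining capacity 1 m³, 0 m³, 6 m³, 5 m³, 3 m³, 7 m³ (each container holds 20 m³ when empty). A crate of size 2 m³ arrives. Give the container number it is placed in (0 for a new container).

Next-Fit only looks at container 6, which has 7 m³ free.
2 m³ fits there.

6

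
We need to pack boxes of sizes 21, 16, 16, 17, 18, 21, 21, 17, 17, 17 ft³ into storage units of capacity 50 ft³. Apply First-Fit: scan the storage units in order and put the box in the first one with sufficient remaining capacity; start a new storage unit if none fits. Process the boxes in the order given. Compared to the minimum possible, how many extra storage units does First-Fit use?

1

First-Fit: [21,16] [16,17,17] [18,21] [21,17] [17] → 5 storage units.
Total size 181 ft³; any packing needs at least ⌈181/50⌉ = 4 storage units.
An optimal packing achieves that bound: [21,21] [21,18] [17,17,16] [17,17,16] → 4 storage units.
Excess: 5 − 4 = 1.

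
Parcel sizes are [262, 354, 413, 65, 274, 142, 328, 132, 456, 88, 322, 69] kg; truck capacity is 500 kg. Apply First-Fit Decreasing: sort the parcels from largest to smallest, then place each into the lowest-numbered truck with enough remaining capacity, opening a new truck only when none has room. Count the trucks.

7

Sorted descending: 456, 413, 354, 328, 322, 274, 262, 142, 132, 88, 69, 65.
456 kg → truck 1 (remaining 44 kg)
413 kg → truck 2 (remaining 87 kg)
354 kg → truck 3 (remaining 146 kg)
328 kg → truck 4 (remaining 172 kg)
322 kg → truck 5 (remaining 178 kg)
274 kg → truck 6 (remaining 226 kg)
262 kg → truck 7 (remaining 238 kg)
142 kg → truck 3 (remaining 4 kg)
132 kg → truck 4 (remaining 40 kg)
88 kg → truck 5 (remaining 90 kg)
69 kg → truck 2 (remaining 18 kg)
65 kg → truck 5 (remaining 25 kg)
Final trucks: [456] [413,69] [354,142] [328,132] [322,88,65] [274] [262].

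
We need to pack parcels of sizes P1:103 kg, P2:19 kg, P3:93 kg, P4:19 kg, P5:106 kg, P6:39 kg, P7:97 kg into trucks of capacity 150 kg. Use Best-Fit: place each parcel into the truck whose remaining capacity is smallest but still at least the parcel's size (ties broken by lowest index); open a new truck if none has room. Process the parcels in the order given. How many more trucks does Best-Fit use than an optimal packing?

Best-Fit: [103,19,19] [93] [106,39] [97] → 4 trucks.
Total size 476 kg; any packing needs at least ⌈476/150⌉ = 4 trucks.
So 4 is already optimal.

0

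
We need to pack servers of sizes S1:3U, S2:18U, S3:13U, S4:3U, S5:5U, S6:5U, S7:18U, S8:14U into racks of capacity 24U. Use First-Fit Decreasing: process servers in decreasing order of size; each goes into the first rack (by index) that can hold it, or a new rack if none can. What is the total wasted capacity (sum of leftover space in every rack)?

Sorted descending: 18, 18, 14, 13, 5, 5, 3, 3.
Put 18U in rack 1; 6U remain.
Put 18U in rack 2; 6U remain.
Put 14U in rack 3; 10U remain.
Put 13U in rack 4; 11U remain.
Put 5U in rack 1; 1U remain.
Put 5U in rack 2; 1U remain.
Put 3U in rack 3; 7U remain.
Put 3U in rack 3; 4U remain.
4 racks × 24U = 96U; used 79U; unused 17U.

17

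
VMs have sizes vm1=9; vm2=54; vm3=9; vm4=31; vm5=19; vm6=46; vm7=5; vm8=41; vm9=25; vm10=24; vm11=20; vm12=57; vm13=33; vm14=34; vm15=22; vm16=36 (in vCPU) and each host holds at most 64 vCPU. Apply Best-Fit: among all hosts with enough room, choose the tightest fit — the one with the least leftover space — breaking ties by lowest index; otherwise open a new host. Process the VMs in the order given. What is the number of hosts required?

9

host 1: place vm1 (9 vCPU), 55 vCPU left
host 1: place vm2 (54 vCPU), 1 vCPU left
host 2: place vm3 (9 vCPU), 55 vCPU left
host 2: place vm4 (31 vCPU), 24 vCPU left
host 2: place vm5 (19 vCPU), 5 vCPU left
host 3: place vm6 (46 vCPU), 18 vCPU left
host 2: place vm7 (5 vCPU), 0 vCPU left
host 4: place vm8 (41 vCPU), 23 vCPU left
host 5: place vm9 (25 vCPU), 39 vCPU left
host 5: place vm10 (24 vCPU), 15 vCPU left
host 4: place vm11 (20 vCPU), 3 vCPU left
host 6: place vm12 (57 vCPU), 7 vCPU left
host 7: place vm13 (33 vCPU), 31 vCPU left
host 8: place vm14 (34 vCPU), 30 vCPU left
host 8: place vm15 (22 vCPU), 8 vCPU left
host 9: place vm16 (36 vCPU), 28 vCPU left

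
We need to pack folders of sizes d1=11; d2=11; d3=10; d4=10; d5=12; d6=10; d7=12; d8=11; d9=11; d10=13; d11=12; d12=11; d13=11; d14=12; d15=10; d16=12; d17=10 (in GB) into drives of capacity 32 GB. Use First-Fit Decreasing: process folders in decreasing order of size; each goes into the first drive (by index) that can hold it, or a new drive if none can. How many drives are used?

Sorted descending: 13, 12, 12, 12, 12, 12, 11, 11, 11, 11, 11, 11, 10, 10, 10, 10, 10.
13 GB → drive 1 (remaining 19 GB)
12 GB → drive 1 (remaining 7 GB)
12 GB → drive 2 (remaining 20 GB)
12 GB → drive 2 (remaining 8 GB)
12 GB → drive 3 (remaining 20 GB)
12 GB → drive 3 (remaining 8 GB)
11 GB → drive 4 (remaining 21 GB)
11 GB → drive 4 (remaining 10 GB)
11 GB → drive 5 (remaining 21 GB)
11 GB → drive 5 (remaining 10 GB)
11 GB → drive 6 (remaining 21 GB)
11 GB → drive 6 (remaining 10 GB)
10 GB → drive 4 (remaining 0 GB)
10 GB → drive 5 (remaining 0 GB)
10 GB → drive 6 (remaining 0 GB)
10 GB → drive 7 (remaining 22 GB)
10 GB → drive 7 (remaining 12 GB)

7 drives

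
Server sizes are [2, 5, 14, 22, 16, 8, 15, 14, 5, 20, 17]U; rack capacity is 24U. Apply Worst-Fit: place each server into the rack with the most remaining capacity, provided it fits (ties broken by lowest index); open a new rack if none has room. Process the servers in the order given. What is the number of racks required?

7

rack 1: place 2U, 22U left
rack 1: place 5U, 17U left
rack 1: place 14U, 3U left
rack 2: place 22U, 2U left
rack 3: place 16U, 8U left
rack 3: place 8U, 0U left
rack 4: place 15U, 9U left
rack 5: place 14U, 10U left
rack 5: place 5U, 5U left
rack 6: place 20U, 4U left
rack 7: place 17U, 7U left
Final racks: [2,5,14] [22] [16,8] [15] [14,5] [20] [17].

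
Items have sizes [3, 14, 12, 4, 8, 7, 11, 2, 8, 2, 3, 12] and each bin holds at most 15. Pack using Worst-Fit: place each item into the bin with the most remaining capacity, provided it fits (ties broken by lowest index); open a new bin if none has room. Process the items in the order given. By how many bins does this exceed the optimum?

Worst-Fit: [3,12] [14] [4,8] [7,2,3] [11] [8,2] [12] → 7 bins.
Total size 86; any packing needs at least ⌈86/15⌉ = 6 bins.
An optimal packing achieves that bound: [14] [12,3] [12,3] [11,4] [8,7] [8,2,2] → 6 bins.
Excess: 7 − 6 = 1.

1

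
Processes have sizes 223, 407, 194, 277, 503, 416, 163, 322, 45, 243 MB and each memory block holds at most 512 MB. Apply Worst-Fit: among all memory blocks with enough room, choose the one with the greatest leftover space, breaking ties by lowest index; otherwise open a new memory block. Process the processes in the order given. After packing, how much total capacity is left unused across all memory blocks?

memory block 1: place 223 MB, 289 MB left
memory block 2: place 407 MB, 105 MB left
memory block 1: place 194 MB, 95 MB left
memory block 3: place 277 MB, 235 MB left
memory block 4: place 503 MB, 9 MB left
memory block 5: place 416 MB, 96 MB left
memory block 3: place 163 MB, 72 MB left
memory block 6: place 322 MB, 190 MB left
memory block 6: place 45 MB, 145 MB left
memory block 7: place 243 MB, 269 MB left
7 memory blocks × 512 MB = 3584 MB; used 2793 MB; unused 791 MB.

791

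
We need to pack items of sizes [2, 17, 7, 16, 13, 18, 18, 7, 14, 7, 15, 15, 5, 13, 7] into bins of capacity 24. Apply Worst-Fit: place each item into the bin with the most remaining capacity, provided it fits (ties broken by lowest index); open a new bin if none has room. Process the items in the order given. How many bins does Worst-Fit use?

Put 2 in bin 1; 22 remain.
Put 17 in bin 1; 5 remain.
Put 7 in bin 2; 17 remain.
Put 16 in bin 2; 1 remain.
Put 13 in bin 3; 11 remain.
Put 18 in bin 4; 6 remain.
Put 18 in bin 5; 6 remain.
Put 7 in bin 3; 4 remain.
Put 14 in bin 6; 10 remain.
Put 7 in bin 6; 3 remain.
Put 15 in bin 7; 9 remain.
Put 15 in bin 8; 9 remain.
Put 5 in bin 7; 4 remain.
Put 13 in bin 9; 11 remain.
Put 7 in bin 9; 4 remain.
Final bins: [2,17] [7,16] [13,7] [18] [18] [14,7] [15,5] [15] [13,7].

9 bins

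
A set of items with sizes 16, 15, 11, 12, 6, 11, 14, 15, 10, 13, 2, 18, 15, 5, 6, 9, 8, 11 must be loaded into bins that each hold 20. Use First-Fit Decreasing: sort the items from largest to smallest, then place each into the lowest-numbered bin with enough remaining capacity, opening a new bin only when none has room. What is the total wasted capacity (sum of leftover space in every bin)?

Sorted descending: 18, 16, 15, 15, 15, 14, 13, 12, 11, 11, 11, 10, 9, 8, 6, 6, 5, 2.
Put 18 in bin 1; 2 remain.
Put 16 in bin 2; 4 remain.
Put 15 in bin 3; 5 remain.
Put 15 in bin 4; 5 remain.
Put 15 in bin 5; 5 remain.
Put 14 in bin 6; 6 remain.
Put 13 in bin 7; 7 remain.
Put 12 in bin 8; 8 remain.
Put 11 in bin 9; 9 remain.
Put 11 in bin 10; 9 remain.
Put 11 in bin 11; 9 remain.
Put 10 in bin 12; 10 remain.
Put 9 in bin 9; 0 remain.
Put 8 in bin 8; 0 remain.
Put 6 in bin 6; 0 remain.
Put 6 in bin 7; 1 remain.
Put 5 in bin 3; 0 remain.
Put 2 in bin 1; 0 remain.
12 bins × 20 = 240; used 197; unused 43.

43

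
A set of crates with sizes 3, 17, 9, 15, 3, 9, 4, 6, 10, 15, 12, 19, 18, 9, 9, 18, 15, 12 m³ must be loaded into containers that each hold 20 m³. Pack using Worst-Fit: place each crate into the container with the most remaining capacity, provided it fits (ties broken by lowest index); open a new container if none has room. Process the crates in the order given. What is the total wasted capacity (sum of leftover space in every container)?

3 m³ → container 1 (remaining 17 m³)
17 m³ → container 1 (remaining 0 m³)
9 m³ → container 2 (remaining 11 m³)
15 m³ → container 3 (remaining 5 m³)
3 m³ → container 2 (remaining 8 m³)
9 m³ → container 4 (remaining 11 m³)
4 m³ → container 4 (remaining 7 m³)
6 m³ → container 2 (remaining 2 m³)
10 m³ → container 5 (remaining 10 m³)
15 m³ → container 6 (remaining 5 m³)
12 m³ → container 7 (remaining 8 m³)
19 m³ → container 8 (remaining 1 m³)
18 m³ → container 9 (remaining 2 m³)
9 m³ → container 5 (remaining 1 m³)
9 m³ → container 10 (remaining 11 m³)
18 m³ → container 11 (remaining 2 m³)
15 m³ → container 12 (remaining 5 m³)
12 m³ → container 13 (remaining 8 m³)
13 containers × 20 m³ = 260 m³; used 203 m³; unused 57 m³.

57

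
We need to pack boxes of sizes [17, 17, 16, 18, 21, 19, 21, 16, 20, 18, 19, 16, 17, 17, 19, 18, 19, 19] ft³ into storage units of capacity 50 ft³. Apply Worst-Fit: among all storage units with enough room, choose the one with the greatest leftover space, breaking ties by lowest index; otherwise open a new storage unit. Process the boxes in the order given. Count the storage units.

8

17 ft³ → storage unit 1 (remaining 33 ft³)
17 ft³ → storage unit 1 (remaining 16 ft³)
16 ft³ → storage unit 1 (remaining 0 ft³)
18 ft³ → storage unit 2 (remaining 32 ft³)
21 ft³ → storage unit 2 (remaining 11 ft³)
19 ft³ → storage unit 3 (remaining 31 ft³)
21 ft³ → storage unit 3 (remaining 10 ft³)
16 ft³ → storage unit 4 (remaining 34 ft³)
20 ft³ → storage unit 4 (remaining 14 ft³)
18 ft³ → storage unit 5 (remaining 32 ft³)
19 ft³ → storage unit 5 (remaining 13 ft³)
16 ft³ → storage unit 6 (remaining 34 ft³)
17 ft³ → storage unit 6 (remaining 17 ft³)
17 ft³ → storage unit 6 (remaining 0 ft³)
19 ft³ → storage unit 7 (remaining 31 ft³)
18 ft³ → storage unit 7 (remaining 13 ft³)
19 ft³ → storage unit 8 (remaining 31 ft³)
19 ft³ → storage unit 8 (remaining 12 ft³)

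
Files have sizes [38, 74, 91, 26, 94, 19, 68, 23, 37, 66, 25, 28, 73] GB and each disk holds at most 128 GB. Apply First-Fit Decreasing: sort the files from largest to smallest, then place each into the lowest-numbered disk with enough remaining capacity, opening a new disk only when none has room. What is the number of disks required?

6

Sorted descending: 94, 91, 74, 73, 68, 66, 38, 37, 28, 26, 25, 23, 19.
disk 1: place 94 GB, 34 GB left
disk 2: place 91 GB, 37 GB left
disk 3: place 74 GB, 54 GB left
disk 4: place 73 GB, 55 GB left
disk 5: place 68 GB, 60 GB left
disk 6: place 66 GB, 62 GB left
disk 3: place 38 GB, 16 GB left
disk 2: place 37 GB, 0 GB left
disk 1: place 28 GB, 6 GB left
disk 4: place 26 GB, 29 GB left
disk 4: place 25 GB, 4 GB left
disk 5: place 23 GB, 37 GB left
disk 5: place 19 GB, 18 GB left
Final disks: [94,28] [91,37] [74,38] [73,26,25] [68,23,19] [66].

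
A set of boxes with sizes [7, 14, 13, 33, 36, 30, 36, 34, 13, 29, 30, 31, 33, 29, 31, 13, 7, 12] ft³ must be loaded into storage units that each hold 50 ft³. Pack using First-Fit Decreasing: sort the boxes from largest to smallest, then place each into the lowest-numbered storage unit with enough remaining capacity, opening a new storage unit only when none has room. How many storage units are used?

Sorted descending: 36, 36, 34, 33, 33, 31, 31, 30, 30, 29, 29, 14, 13, 13, 13, 12, 7, 7.
storage unit 1: place 36 ft³, 14 ft³ left
storage unit 2: place 36 ft³, 14 ft³ left
storage unit 3: place 34 ft³, 16 ft³ left
storage unit 4: place 33 ft³, 17 ft³ left
storage unit 5: place 33 ft³, 17 ft³ left
storage unit 6: place 31 ft³, 19 ft³ left
storage unit 7: place 31 ft³, 19 ft³ left
storage unit 8: place 30 ft³, 20 ft³ left
storage unit 9: place 30 ft³, 20 ft³ left
storage unit 10: place 29 ft³, 21 ft³ left
storage unit 11: place 29 ft³, 21 ft³ left
storage unit 1: place 14 ft³, 0 ft³ left
storage unit 2: place 13 ft³, 1 ft³ left
storage unit 3: place 13 ft³, 3 ft³ left
storage unit 4: place 13 ft³, 4 ft³ left
storage unit 5: place 12 ft³, 5 ft³ left
storage unit 6: place 7 ft³, 12 ft³ left
storage unit 6: place 7 ft³, 5 ft³ left

11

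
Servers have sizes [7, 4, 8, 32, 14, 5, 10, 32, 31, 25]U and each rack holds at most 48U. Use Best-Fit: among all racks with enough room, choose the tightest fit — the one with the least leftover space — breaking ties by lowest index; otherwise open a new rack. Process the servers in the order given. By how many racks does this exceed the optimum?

1

Best-Fit: [7,4,8,5,10] [32,14] [32] [31] [25] → 5 racks.
Total size 168U; any packing needs at least ⌈168/48⌉ = 4 racks.
An optimal packing achieves that bound: [32,14] [32,10,5] [31,8,7] [25,4] → 4 racks.
Excess: 5 − 4 = 1.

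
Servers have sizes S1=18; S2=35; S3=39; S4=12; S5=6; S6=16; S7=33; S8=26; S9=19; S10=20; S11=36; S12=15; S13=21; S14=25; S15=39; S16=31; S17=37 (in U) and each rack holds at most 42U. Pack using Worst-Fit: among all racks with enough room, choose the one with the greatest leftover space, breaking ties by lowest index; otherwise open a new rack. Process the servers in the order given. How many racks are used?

rack 1: place S1 (18U), 24U left
rack 2: place S2 (35U), 7U left
rack 3: place S3 (39U), 3U left
rack 1: place S4 (12U), 12U left
rack 1: place S5 (6U), 6U left
rack 4: place S6 (16U), 26U left
rack 5: place S7 (33U), 9U left
rack 4: place S8 (26U), 0U left
rack 6: place S9 (19U), 23U left
rack 6: place S10 (20U), 3U left
rack 7: place S11 (36U), 6U left
rack 8: place S12 (15U), 27U left
rack 8: place S13 (21U), 6U left
rack 9: place S14 (25U), 17U left
rack 10: place S15 (39U), 3U left
rack 11: place S16 (31U), 11U left
rack 12: place S17 (37U), 5U left

12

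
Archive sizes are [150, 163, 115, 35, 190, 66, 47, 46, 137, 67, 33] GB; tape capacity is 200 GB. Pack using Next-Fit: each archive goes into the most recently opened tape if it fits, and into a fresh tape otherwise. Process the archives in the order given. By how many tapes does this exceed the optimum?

1

Next-Fit: [150] [163] [115,35] [190] [66,47,46] [137] [67,33] → 7 tapes.
Total size 1049 GB; any packing needs at least ⌈1049/200⌉ = 6 tapes.
An optimal packing achieves that bound: [190] [163,35] [150,47] [137,46] [115,67] [66,33] → 6 tapes.
Excess: 7 − 6 = 1.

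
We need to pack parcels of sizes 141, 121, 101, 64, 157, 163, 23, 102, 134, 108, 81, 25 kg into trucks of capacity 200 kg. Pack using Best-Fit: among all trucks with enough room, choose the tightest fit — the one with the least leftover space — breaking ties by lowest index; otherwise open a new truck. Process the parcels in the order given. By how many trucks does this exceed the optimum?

0

Best-Fit: [141] [121,64] [101] [157,25] [163,23] [102] [134] [108,81] → 8 trucks.
8 parcels exceed 100 kg (half the capacity), and no two of those can share a truck, so at least 8 trucks are needed.
So 8 is already optimal.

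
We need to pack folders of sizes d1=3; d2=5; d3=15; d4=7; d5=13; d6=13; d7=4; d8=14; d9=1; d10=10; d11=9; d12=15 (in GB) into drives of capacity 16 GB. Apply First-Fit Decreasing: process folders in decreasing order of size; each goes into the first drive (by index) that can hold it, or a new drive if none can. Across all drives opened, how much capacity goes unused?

Sorted descending: 15, 15, 14, 13, 13, 10, 9, 7, 5, 4, 3, 1.
15 GB → drive 1 (remaining 1 GB)
15 GB → drive 2 (remaining 1 GB)
14 GB → drive 3 (remaining 2 GB)
13 GB → drive 4 (remaining 3 GB)
13 GB → drive 5 (remaining 3 GB)
10 GB → drive 6 (remaining 6 GB)
9 GB → drive 7 (remaining 7 GB)
7 GB → drive 7 (remaining 0 GB)
5 GB → drive 6 (remaining 1 GB)
4 GB → drive 8 (remaining 12 GB)
3 GB → drive 4 (remaining 0 GB)
1 GB → drive 1 (remaining 0 GB)
8 drives × 16 GB = 128 GB; used 109 GB; unused 19 GB.

19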